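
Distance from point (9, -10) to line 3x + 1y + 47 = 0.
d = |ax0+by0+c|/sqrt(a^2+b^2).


|3*9 + 1*(-10) + 47| = |64| = 64
sqrt(9 + 1) = sqrt(10) = 3.1623
d = 64/sqrt(10) = 20.2386

20.2386


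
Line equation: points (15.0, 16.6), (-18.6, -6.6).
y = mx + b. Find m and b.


m = (-23.2)/(-33.6) = 0.6905
b = y1 - m*x1 = 16.6 - (-23.2*15.0)/(-33.6) = 16.6 - 10.3571 = 6.2429

y = 0.6905x + 6.2429


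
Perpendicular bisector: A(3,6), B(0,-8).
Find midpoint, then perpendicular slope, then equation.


Midpoint = (1.5, -1)
Slope of AB = dy/dx = -14/(-3) = 4.6667
Perp slope = -dx/dy = -3/14 = -0.2143
b = My - (perp slope)*Mx = -1 + (-3*1.5)/(-14) = -1 + 0.3214 = -0.6786

y = -0.2143x - 0.6786


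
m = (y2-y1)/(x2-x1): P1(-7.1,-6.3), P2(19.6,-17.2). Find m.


dy = -17.2 + 6.3 = -10.9
dx = 19.6 + 7.1 = 26.7
m = -10.9/26.7 = -0.4082

m = -0.4082


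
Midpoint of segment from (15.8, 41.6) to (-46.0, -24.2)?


Mx = (15.8 - 46.0)/2 = -30.2/2 = -15.1000
My = (41.6 - 24.2)/2 = 17.4/2 = 8.7000

(-15.1000, 8.7000)


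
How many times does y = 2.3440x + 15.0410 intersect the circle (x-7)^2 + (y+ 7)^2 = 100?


Substitute y = 2.3440x + 15.0410: (x-7)^2 + (2.3440x+15.0410+ 7)^2 = 100
Expand to Ax^2 + Bx + C = 0, where b-k = 22.041
A = 1+m^2 = 6.494336
B = 2(m(b-k) - h) = 2(2.3440*22.041 - 7) = 89.328208
C = h^2 + (b-k)^2 - r^2 = 49 + 485.805681 - 100 = 434.805681
disc = B^2-4AC = 7979.5287 - 11295.0967 = -3315.5680
disc < 0

0 intersection points


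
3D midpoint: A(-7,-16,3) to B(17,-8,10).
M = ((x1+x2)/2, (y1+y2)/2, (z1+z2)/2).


Mx = (-7+17)/2 = 5.0000
My = (-16- 8)/2 = -12.0000
Mz = (3+10)/2 = 6.5000

M = (5.0000, -12.0000, 6.5000)


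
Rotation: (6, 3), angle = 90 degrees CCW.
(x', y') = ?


cos(90) = 0, sin(90) = 1
x' = 6*0 - 3*1 = -3
y' = 6*1 + 3*0 = 6

(-3, 6)


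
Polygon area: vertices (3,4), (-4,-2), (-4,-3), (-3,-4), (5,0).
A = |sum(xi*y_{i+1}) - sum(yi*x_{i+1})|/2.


sum(xi*y_{i+1}) = 3*(-2) - 4*(-3) - 4*(-4) - 3*0 + 5*4 = 42
sum(yi*x_{i+1}) = 4*(-4) - 2*(-4) - 3*(-3) - 4*5 + 0*3 = -19
Area = |42 + 19|/2 = 61/2 = 30.5000

30.5000 sq units


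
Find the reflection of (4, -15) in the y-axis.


Reflection rule for y-axis: (-x, y)
(4, -15) -> (-4, -15)

(-4, -15)


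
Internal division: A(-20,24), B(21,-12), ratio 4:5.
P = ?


Px = (4*21 + 5*(-20))/9 = -16/9 = -1.7778
Py = (4*(-12) + 5*24)/9 = 72/9 = 8.0000

P = (-1.7778, 8.0000)


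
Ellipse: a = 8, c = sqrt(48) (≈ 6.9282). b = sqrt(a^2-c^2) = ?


b^2 = 8^2 - (sqrt(48))^2 = 64 - 48 = 16
b = sqrt(16) = 4

b = 4


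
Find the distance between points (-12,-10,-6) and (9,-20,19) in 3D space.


dx=21, dy=-10, dz=25
d = sqrt(441+100+625) = sqrt(1166) = 34.1467

34.1467


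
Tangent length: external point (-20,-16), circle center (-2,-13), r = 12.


d = sqrt((-20+ 2)^2 + (-16+ 13)^2) = sqrt(324+9) = 18.2483
L = sqrt(333.0000 - 144) = sqrt(189.0000) = 13.7477

13.7477


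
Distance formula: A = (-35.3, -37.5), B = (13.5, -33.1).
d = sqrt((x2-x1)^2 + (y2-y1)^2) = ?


dx = 13.5 + 35.3 = 48.8
dy = -33.1 + 37.5 = 4.4
d = sqrt(2381.44 + 19.36) = sqrt(2400.8) = 48.9980

48.9980


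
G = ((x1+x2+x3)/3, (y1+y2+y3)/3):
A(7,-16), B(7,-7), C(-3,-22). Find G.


Gx = (7+7- 3)/3 = 11/3 = 3.6667
Gy = (-16- 7- 22)/3 = -45/3 = -15.0000

G = (3.6667, -15.0000)


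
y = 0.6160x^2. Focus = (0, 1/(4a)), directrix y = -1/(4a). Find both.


a = 0.6160
1/(4a) = 0.4058
Focus = (0, 0.4058)
Directrix: y = -0.4058

Focus = (0, 0.4058), Directrix: y = -0.4058


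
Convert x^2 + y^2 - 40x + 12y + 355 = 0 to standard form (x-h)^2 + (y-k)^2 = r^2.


h = -D/2 = 40/2 = 20
k = -E/2 = -12/2 = -6
r^2 = h^2 + k^2 - F = 400 + 36 - 355 = 81
r = 9

Center (20, -6), radius = 9


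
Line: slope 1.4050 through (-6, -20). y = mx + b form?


y + 20 = 1.4050(x + 6)
y = 1.4050x - 20 - 1.4050*(-6)
y = 1.4050x - 11.5700

y = 1.4050x - 11.5700


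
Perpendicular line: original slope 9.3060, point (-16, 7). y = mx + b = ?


Perpendicular slope = -1/m1 = -1/9.3060 = -0.1075
b2 = y0 - m2*x0 = 7 - 16/9.3060 = 7 - 1.7193 = 5.2807

y = -0.1075x + 5.2807


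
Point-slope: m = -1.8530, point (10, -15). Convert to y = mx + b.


y + 15 = -1.8530(x - 10)
y = -1.8530x - 15 + 1.8530*10
y = -1.8530x + 3.5300

y = -1.8530x + 3.5300


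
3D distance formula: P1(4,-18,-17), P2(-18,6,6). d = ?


dx=-22, dy=24, dz=23
d = sqrt(484+576+529) = sqrt(1589) = 39.8623

39.8623


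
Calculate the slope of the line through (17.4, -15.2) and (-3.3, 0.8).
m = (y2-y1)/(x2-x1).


dy = 0.8 + 15.2 = 16.0
dx = -3.3 - 17.4 = -20.7
m = 16.0/(-20.7) = -0.7729

m = -0.7729


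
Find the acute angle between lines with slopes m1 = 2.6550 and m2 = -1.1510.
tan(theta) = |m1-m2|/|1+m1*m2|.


m1-m2 = 3.806
1+m1*m2 = -2.055905
tan(theta) = |3.806/(-2.055905)| = 1.851253
theta = arctan(|3.806/(-2.055905)|) = 61.6232 degrees (acute angle)

61.6232 degrees


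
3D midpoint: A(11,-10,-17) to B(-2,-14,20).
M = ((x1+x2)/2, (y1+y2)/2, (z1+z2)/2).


Mx = (11- 2)/2 = 4.5000
My = (-10- 14)/2 = -12.0000
Mz = (-17+20)/2 = 1.5000

M = (4.5000, -12.0000, 1.5000)


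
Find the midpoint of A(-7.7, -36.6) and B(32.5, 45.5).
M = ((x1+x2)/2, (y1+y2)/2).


Mx = (-7.7 + 32.5)/2 = 24.8/2 = 12.4000
My = (-36.6 + 45.5)/2 = 8.9/2 = 4.4500

(12.4000, 4.4500)


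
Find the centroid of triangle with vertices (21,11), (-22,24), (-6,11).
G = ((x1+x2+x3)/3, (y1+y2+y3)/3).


Gx = (21- 22- 6)/3 = -7/3 = -2.3333
Gy = (11+24+11)/3 = 46/3 = 15.3333

G = (-2.3333, 15.3333)


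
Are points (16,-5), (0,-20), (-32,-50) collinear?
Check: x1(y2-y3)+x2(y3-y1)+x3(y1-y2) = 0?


16*(-20+ 50) + 0*(-50+ 5) - 32*(-5+ 20)
= 480 + 0 - 480 = 0

Yes, collinear (determinant = 0)


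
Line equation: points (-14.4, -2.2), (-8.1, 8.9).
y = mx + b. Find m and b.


m = (11.1)/(6.3) = 1.7619
b = y1 - m*x1 = -2.2 - (11.1*(-14.4))/(6.3) = -2.2 + 25.3714 = 23.1714

y = 1.7619x + 23.1714


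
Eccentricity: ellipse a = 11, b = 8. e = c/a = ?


c = sqrt(121-64) = sqrt(57) = 7.5498
e = c/a = sqrt(57)/11 = 0.6863

e = 0.6863


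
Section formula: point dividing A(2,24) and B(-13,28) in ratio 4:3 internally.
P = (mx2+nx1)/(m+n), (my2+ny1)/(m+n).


Px = (4*(-13) + 3*2)/7 = -46/7 = -6.5714
Py = (4*28 + 3*24)/7 = 184/7 = 26.2857

P = (-6.5714, 26.2857)


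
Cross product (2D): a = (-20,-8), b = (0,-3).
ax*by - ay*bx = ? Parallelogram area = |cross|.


cross = -20*(-3) + 8*0 = 60 - 0 = 60
Parallelogram area = |60| = 60

cross = 60, parallelogram area = 60


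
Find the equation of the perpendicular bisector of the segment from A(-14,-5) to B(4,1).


Midpoint = (-5, -2)
Slope of AB = dy/dx = 6/18 = 0.3333
Perp slope = -dx/dy = -18/6 = -3.0000
b = My - (perp slope)*Mx = -2 + (18*(-5))/6 = -2 - 15.0000 = -17.0000

y = -3.0000x - 17.0000


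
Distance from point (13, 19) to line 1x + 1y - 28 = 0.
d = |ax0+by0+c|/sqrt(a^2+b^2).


|1*13 + 1*19 - 28| = |4| = 4
sqrt(1 + 1) = sqrt(2) = 1.4142
d = 4/sqrt(2) = 2.8284

2.8284


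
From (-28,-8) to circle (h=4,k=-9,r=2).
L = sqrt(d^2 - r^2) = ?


d = sqrt((-28-4)^2 + (-8+ 9)^2) = sqrt(1024+1) = 32.0156
L = sqrt(1025.0000 - 4) = sqrt(1021.0000) = 31.9531

31.9531


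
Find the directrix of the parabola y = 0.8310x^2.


a = 0.8310
1/(4a) = 0.3008
directrix: y = -0.3008 = -0.3008

y = -0.3008


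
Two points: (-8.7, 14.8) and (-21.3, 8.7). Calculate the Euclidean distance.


dx = -21.3 + 8.7 = -12.6
dy = 8.7 - 14.8 = -6.1
d = sqrt(158.76 + 37.21) = sqrt(195.97) = 13.9989

13.9989


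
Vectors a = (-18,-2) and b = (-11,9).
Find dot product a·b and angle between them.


a·b = -18*(-11) - 2*9 = 198 - 18 = 180
|a| = sqrt(324+4) = 18.1108
|b| = sqrt(121+81) = 14.2127
cos(theta) = 180/(sqrt(328)*sqrt(202)) = 180/sqrt(66256) = 0.699294
theta = arccos(180/sqrt(66256)) = 45.6296 degrees

a·b = 180, theta = 45.6296 deg


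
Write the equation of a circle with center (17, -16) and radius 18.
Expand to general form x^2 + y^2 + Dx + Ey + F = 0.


(x-17)^2 + (y+ 16)^2 = 18^2
D = -2h = -34, E = -2k = 32
F = h^2+k^2-r^2 = 289+256-324 = 221

x^2 + y^2 - 34x + 32y + 221 = 0


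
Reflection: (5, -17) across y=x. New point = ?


Reflection rule for y=x: (y, x)
(5, -17) -> (-17, 5)

(-17, 5)


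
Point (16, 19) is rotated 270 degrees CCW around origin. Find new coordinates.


cos(270) = 0, sin(270) = -1
x' = 16*0 - 19*(-1) = 19
y' = 16*(-1) + 19*0 = -16

(19, -16)


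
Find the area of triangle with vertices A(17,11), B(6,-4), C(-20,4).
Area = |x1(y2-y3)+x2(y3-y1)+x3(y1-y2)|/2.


17*(-4-4) = -136
6*(4-11) = -42
-20*(11+ 4) = -300
sum = -478
Area = |-478|/2 = 239.0000

239.0000 sq units


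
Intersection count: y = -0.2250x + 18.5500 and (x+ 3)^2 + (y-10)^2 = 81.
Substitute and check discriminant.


Substitute y = -0.2250x + 18.5500: (x+ 3)^2 + (-0.2250x+18.5500-10)^2 = 81
Expand to Ax^2 + Bx + C = 0, where b-k = 8.55
A = 1+m^2 = 1.050625
B = 2(m(b-k) - h) = 2(-0.2250*8.55 + 3) = 2.1525
C = h^2 + (b-k)^2 - r^2 = 9 + 73.1025 - 81 = 1.1025
disc = B^2-4AC = 4.6333 - 4.6333 = 0
disc = 0

1 intersection point (tangent)


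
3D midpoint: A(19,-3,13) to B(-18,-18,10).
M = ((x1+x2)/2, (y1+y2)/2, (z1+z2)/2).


Mx = (19- 18)/2 = 0.5000
My = (-3- 18)/2 = -10.5000
Mz = (13+10)/2 = 11.5000

M = (0.5000, -10.5000, 11.5000)


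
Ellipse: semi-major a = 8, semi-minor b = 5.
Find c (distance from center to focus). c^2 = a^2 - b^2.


c^2 = 8^2 - 5^2 = 64 - 25 = 39
c = sqrt(39) = 6.2450

c = 6.2450


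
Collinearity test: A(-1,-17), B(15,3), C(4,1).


-1*(3-1) + 15*(1+ 17) + 4*(-17-3)
= -2 + 270 - 80 = 188

No, not collinear (determinant = 188)


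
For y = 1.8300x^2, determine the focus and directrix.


a = 1.8300
1/(4a) = 0.1366
Focus = (0, 0.1366)
Directrix: y = -0.1366

Focus = (0, 0.1366), Directrix: y = -0.1366


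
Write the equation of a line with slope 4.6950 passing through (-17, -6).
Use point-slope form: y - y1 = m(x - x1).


y + 6 = 4.6950(x + 17)
y = 4.6950x - 6 - 4.6950*(-17)
y = 4.6950x + 73.8150

y = 4.6950x + 73.8150


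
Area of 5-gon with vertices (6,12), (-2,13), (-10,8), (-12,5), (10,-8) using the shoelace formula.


sum(xi*y_{i+1}) = 6*13 - 2*8 - 10*5 - 12*(-8) + 10*12 = 228
sum(yi*x_{i+1}) = 12*(-2) + 13*(-10) + 8*(-12) + 5*10 - 8*6 = -248
Area = |228 + 248|/2 = 476/2 = 238.0000

238.0000 sq units


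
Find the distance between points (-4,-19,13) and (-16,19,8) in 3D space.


dx=-12, dy=38, dz=-5
d = sqrt(144+1444+25) = sqrt(1613) = 40.1622

40.1622


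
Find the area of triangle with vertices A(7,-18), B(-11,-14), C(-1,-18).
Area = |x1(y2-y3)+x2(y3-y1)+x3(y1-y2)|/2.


7*(-14+ 18) = 28
-11*(-18+ 18) = 0
-1*(-18+ 14) = 4
sum = 32
Area = |32|/2 = 16.0000

16.0000 sq units


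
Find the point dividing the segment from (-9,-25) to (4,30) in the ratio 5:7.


Px = (5*4 + 7*(-9))/12 = -43/12 = -3.5833
Py = (5*30 + 7*(-25))/12 = -25/12 = -2.0833

P = (-3.5833, -2.0833)


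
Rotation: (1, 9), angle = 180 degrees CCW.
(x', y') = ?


cos(180) = -1, sin(180) = 0
x' = 1*(-1) - 9*0 = -1
y' = 1*0 + 9*(-1) = -9

(-1, -9)


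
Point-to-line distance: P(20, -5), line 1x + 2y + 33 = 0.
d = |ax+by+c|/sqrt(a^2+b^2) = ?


|1*20 + 2*(-5) + 33| = |43| = 43
sqrt(1 + 4) = sqrt(5) = 2.2361
d = 43/sqrt(5) = 19.2302

19.2302


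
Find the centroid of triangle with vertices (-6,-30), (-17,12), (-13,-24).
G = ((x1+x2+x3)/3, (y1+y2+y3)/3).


Gx = (-6- 17- 13)/3 = -36/3 = -12.0000
Gy = (-30+12- 24)/3 = -42/3 = -14.0000

G = (-12.0000, -14.0000)


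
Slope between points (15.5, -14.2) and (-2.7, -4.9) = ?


dy = -4.9 + 14.2 = 9.3
dx = -2.7 - 15.5 = -18.2
m = 9.3/(-18.2) = -0.5110

m = -0.5110


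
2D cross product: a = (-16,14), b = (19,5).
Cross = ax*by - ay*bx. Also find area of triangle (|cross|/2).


cross = -16*5 - 14*19 = -80 - 266 = -346
Triangle area = |-346|/2 = 346/2 = 173.0000

cross = -346, triangle area = 173.0000


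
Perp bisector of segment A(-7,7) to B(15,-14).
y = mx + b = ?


Midpoint = (4, -3.5)
Slope of AB = dy/dx = -21/22 = -0.9545
Perp slope = -dx/dy = 22/21 = 1.0476
b = My - (perp slope)*Mx = -3.5 + (22*4)/(-21) = -3.5 - 4.1905 = -7.6905

y = 1.0476x - 7.6905


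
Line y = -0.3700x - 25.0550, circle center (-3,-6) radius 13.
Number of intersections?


Substitute y = -0.3700x - 25.0550: (x+ 3)^2 + (-0.3700x- 25.0550+ 6)^2 = 169
Expand to Ax^2 + Bx + C = 0, where b-k = -19.055
A = 1+m^2 = 1.1369
B = 2(m(b-k) - h) = 2(-0.3700*(-19.055) + 3) = 20.1007
C = h^2 + (b-k)^2 - r^2 = 9 + 363.093025 - 169 = 203.093025
disc = B^2-4AC = 404.0381 - 923.5858 = -519.5477
disc < 0

0 intersection points


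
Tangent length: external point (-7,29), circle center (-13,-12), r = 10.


d = sqrt((-7+ 13)^2 + (29+ 12)^2) = sqrt(36+1681) = 41.4367
L = sqrt(1717.0000 - 100) = sqrt(1617.0000) = 40.2119

40.2119


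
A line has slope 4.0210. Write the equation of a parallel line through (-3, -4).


Parallel lines have equal slopes.
m2 = 4.0210
b2 = -4 - 4.0210*(-3) = 8.0630

y = 4.0210x + 8.0630


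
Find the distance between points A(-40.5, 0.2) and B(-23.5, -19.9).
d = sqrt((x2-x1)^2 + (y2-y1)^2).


dx = -23.5 + 40.5 = 17.0
dy = -19.9 - 0.2 = -20.1
d = sqrt(289.0 + 404.01) = sqrt(693.01) = 26.3251

26.3251


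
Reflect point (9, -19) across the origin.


Reflection rule for origin: (-x, -y)
(9, -19) -> (-9, 19)

(-9, 19)


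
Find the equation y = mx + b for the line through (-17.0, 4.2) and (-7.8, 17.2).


m = (13.0)/(9.2) = 1.4130
b = y1 - m*x1 = 4.2 - (13.0*(-17.0))/(9.2) = 4.2 + 24.0217 = 28.2217

y = 1.4130x + 28.2217


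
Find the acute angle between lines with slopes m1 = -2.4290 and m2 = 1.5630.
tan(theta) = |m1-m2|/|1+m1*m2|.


m1-m2 = -3.992
1+m1*m2 = -2.796527
tan(theta) = |-3.992/(-2.796527)| = 1.427485
theta = arctan(|-3.992/(-2.796527)|) = 54.9875 degrees (acute angle)

54.9875 degrees


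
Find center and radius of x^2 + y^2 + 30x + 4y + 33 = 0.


h = -D/2 = -30/2 = -15
k = -E/2 = -4/2 = -2
r^2 = h^2 + k^2 - F = 225 + 4 - 33 = 196
r = 14

Center (-15, -2), radius = 14


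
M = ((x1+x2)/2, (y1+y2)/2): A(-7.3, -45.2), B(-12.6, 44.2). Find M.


Mx = (-7.3 - 12.6)/2 = -19.9/2 = -9.9500
My = (-45.2 + 44.2)/2 = -1.0/2 = -0.5000

(-9.9500, -0.5000)


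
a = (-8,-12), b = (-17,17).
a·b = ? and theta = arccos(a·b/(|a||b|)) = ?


a·b = -8*(-17) - 12*17 = 136 - 204 = -68
|a| = sqrt(64+144) = 14.4222
|b| = sqrt(289+289) = 24.0416
cos(theta) = -68/(sqrt(208)*sqrt(578)) = -68/sqrt(120224) = -0.196116
theta = arccos(-68/sqrt(120224)) = 101.3099 degrees

a·b = -68, theta = 101.3099 deg


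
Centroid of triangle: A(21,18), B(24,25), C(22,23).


Gx = (21+24+22)/3 = 67/3 = 22.3333
Gy = (18+25+23)/3 = 66/3 = 22.0000

G = (22.3333, 22.0000)


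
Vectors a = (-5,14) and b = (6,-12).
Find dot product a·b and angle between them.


a·b = -5*6 + 14*(-12) = -30 - 168 = -198
|a| = sqrt(25+196) = 14.8661
|b| = sqrt(36+144) = 13.4164
cos(theta) = -198/(sqrt(221)*sqrt(180)) = -198/sqrt(39780) = -0.992734
theta = arccos(-198/sqrt(39780)) = 173.0888 degrees

a·b = -198, theta = 173.0888 deg


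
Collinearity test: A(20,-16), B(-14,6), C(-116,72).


20*(6-72) - 14*(72+ 16) - 116*(-16-6)
= -1320 - 1232 + 2552 = 0

Yes, collinear (determinant = 0)


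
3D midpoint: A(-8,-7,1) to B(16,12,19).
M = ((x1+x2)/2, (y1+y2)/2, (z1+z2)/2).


Mx = (-8+16)/2 = 4.0000
My = (-7+12)/2 = 2.5000
Mz = (1+19)/2 = 10.0000

M = (4.0000, 2.5000, 10.0000)


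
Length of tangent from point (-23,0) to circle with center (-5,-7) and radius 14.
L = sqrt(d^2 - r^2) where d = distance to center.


d = sqrt((-23+ 5)^2 + (0+ 7)^2) = sqrt(324+49) = 19.3132
L = sqrt(373.0000 - 196) = sqrt(177.0000) = 13.3041

13.3041


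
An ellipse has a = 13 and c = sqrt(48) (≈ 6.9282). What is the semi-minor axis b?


b^2 = 13^2 - (sqrt(48))^2 = 169 - 48 = 121
b = sqrt(121) = 11

b = 11


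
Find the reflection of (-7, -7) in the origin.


Reflection rule for origin: (-x, -y)
(-7, -7) -> (7, 7)

(7, 7)


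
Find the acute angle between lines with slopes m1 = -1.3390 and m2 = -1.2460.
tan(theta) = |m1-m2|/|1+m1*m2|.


m1-m2 = -0.093
1+m1*m2 = 2.668394
tan(theta) = |-0.093/2.668394| = 0.034852
theta = arctan(|-0.093/2.668394|) = 1.9961 degrees (acute angle)

1.9961 degrees


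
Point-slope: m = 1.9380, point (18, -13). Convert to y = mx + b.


y + 13 = 1.9380(x - 18)
y = 1.9380x - 13 - 1.9380*18
y = 1.9380x - 47.8840

y = 1.9380x - 47.8840


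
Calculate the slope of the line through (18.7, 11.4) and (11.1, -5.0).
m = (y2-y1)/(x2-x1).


dy = -5.0 - 11.4 = -16.4
dx = 11.1 - 18.7 = -7.6
m = -16.4/(-7.6) = 2.1579

m = 2.1579


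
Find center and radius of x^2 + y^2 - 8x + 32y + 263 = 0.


h = -D/2 = 8/2 = 4
k = -E/2 = -32/2 = -16
r^2 = h^2 + k^2 - F = 16 + 256 - 263 = 9
r = 3

Center (4, -16), radius = 3


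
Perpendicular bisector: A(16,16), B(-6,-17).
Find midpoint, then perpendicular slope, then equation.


Midpoint = (5, -0.5)
Slope of AB = dy/dx = -33/(-22) = 1.5000
Perp slope = -dx/dy = -22/33 = -0.6667
b = My - (perp slope)*Mx = -0.5 + (-22*5)/(-33) = -0.5 + 3.3333 = 2.8333

y = -0.6667x + 2.8333


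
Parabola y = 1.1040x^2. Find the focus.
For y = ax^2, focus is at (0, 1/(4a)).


a = 1.1040
4a = 4.4160
focus = (0, 1/4.4160) = (0, 0.2264)

Focus = (0, 0.2264)


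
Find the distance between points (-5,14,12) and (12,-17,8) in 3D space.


dx=17, dy=-31, dz=-4
d = sqrt(289+961+16) = sqrt(1266) = 35.5809

35.5809


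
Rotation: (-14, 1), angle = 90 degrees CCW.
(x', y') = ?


cos(90) = 0, sin(90) = 1
x' = -14*0 - 1*1 = -1
y' = -14*1 + 1*0 = -14

(-1, -14)


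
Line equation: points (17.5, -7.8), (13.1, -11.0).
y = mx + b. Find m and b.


m = (-3.2)/(-4.4) = 0.7273
b = y1 - m*x1 = -7.8 - (-3.2*17.5)/(-4.4) = -7.8 - 12.7273 = -20.5273

y = 0.7273x - 20.5273


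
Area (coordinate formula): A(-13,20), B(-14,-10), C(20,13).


-13*(-10-13) = 299
-14*(13-20) = 98
20*(20+ 10) = 600
sum = 997
Area = |997|/2 = 498.5000

498.5000 sq units


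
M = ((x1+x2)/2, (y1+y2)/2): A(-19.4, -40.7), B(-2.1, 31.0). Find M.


Mx = (-19.4 - 2.1)/2 = -21.5/2 = -10.7500
My = (-40.7 + 31.0)/2 = -9.7/2 = -4.8500

(-10.7500, -4.8500)


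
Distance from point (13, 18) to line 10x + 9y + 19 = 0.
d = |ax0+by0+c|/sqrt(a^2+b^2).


|10*13 + 9*18 + 19| = |311| = 311
sqrt(100 + 81) = sqrt(181) = 13.4536
d = 311/sqrt(181) = 23.1164

23.1164


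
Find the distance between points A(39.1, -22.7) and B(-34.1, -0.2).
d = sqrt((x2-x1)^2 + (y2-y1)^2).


dx = -34.1 - 39.1 = -73.2
dy = -0.2 + 22.7 = 22.5
d = sqrt(5358.24 + 506.25) = sqrt(5864.49) = 76.5800

76.5800


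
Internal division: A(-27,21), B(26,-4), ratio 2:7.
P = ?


Px = (2*26 + 7*(-27))/9 = -137/9 = -15.2222
Py = (2*(-4) + 7*21)/9 = 139/9 = 15.4444

P = (-15.2222, 15.4444)


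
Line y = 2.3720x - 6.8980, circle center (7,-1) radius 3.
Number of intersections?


Substitute y = 2.3720x - 6.8980: (x-7)^2 + (2.3720x- 6.8980+ 1)^2 = 9
Expand to Ax^2 + Bx + C = 0, where b-k = -5.898
A = 1+m^2 = 6.626384
B = 2(m(b-k) - h) = 2(2.3720*(-5.898) - 7) = -41.980112
C = h^2 + (b-k)^2 - r^2 = 49 + 34.786404 - 9 = 74.786404
disc = B^2-4AC = 1762.3298 - 1982.2537 = -219.9239
disc < 0

0 intersection points


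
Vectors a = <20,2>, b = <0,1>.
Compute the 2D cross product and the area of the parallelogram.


cross = 20*1 - 2*0 = 20 - 0 = 20
Parallelogram area = |20| = 20

cross = 20, parallelogram area = 20


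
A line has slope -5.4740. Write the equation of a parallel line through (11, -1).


Parallel lines have equal slopes.
m2 = -5.4740
b2 = -1 + 5.4740*11 = 59.2140

y = -5.4740x + 59.2140


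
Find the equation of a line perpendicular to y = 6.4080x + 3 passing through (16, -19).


Perpendicular slope = -1/m1 = -1/6.4080 = -0.1561
b2 = y0 - m2*x0 = -19 + 16/6.4080 = -19 + 2.4969 = -16.5031

y = -0.1561x - 16.5031


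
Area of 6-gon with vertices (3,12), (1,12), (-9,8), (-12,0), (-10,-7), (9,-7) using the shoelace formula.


sum(xi*y_{i+1}) = 3*12 + 1*8 - 9*0 - 12*(-7) - 10*(-7) + 9*12 = 306
sum(yi*x_{i+1}) = 12*1 + 12*(-9) + 8*(-12) + 0*(-10) - 7*9 - 7*3 = -276
Area = |306 + 276|/2 = 582/2 = 291.0000

291.0000 sq units


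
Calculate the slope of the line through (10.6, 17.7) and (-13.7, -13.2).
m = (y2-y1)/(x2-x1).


dy = -13.2 - 17.7 = -30.9
dx = -13.7 - 10.6 = -24.3
m = -30.9/(-24.3) = 1.2716

m = 1.2716


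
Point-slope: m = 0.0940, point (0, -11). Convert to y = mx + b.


y + 11 = 0.0940(x - 0)
y = 0.0940x - 11 - 0.0940*0
y = 0.0940x - 11.0000

y = 0.0940x - 11.0000


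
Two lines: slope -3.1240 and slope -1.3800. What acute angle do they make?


m1-m2 = -1.744
1+m1*m2 = 5.31112
tan(theta) = |-1.744/5.31112| = 0.328368
theta = arctan(|-1.744/5.31112|) = 18.1785 degrees (acute angle)

18.1785 degrees


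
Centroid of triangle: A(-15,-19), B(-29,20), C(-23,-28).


Gx = (-15- 29- 23)/3 = -67/3 = -22.3333
Gy = (-19+20- 28)/3 = -27/3 = -9.0000

G = (-22.3333, -9.0000)


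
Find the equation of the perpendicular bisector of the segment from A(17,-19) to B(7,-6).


Midpoint = (12, -12.5)
Slope of AB = dy/dx = 13/(-10) = -1.3000
Perp slope = -dx/dy = 10/13 = 0.7692
b = My - (perp slope)*Mx = -12.5 + (-10*12)/13 = -12.5 - 9.2308 = -21.7308

y = 0.7692x - 21.7308


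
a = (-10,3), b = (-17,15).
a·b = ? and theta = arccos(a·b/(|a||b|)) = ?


a·b = -10*(-17) + 3*15 = 170 + 45 = 215
|a| = sqrt(100+9) = 10.4403
|b| = sqrt(289+225) = 22.6716
cos(theta) = 215/(sqrt(109)*sqrt(514)) = 215/sqrt(56026) = 0.908330
theta = arccos(215/sqrt(56026)) = 24.7244 degrees

a·b = 215, theta = 24.7244 deg


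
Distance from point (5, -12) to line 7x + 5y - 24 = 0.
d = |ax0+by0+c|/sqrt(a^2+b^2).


|7*5 + 5*(-12) - 24| = |-49| = 49
sqrt(49 + 25) = sqrt(74) = 8.6023
d = 49/sqrt(74) = 5.6961

5.6961


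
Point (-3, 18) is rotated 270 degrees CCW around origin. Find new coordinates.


cos(270) = 0, sin(270) = -1
x' = -3*0 - 18*(-1) = 18
y' = -3*(-1) + 18*0 = 3

(18, 3)


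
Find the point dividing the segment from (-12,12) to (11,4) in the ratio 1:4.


Px = (1*11 + 4*(-12))/5 = -37/5 = -7.4000
Py = (1*4 + 4*12)/5 = 52/5 = 10.4000

P = (-7.4000, 10.4000)


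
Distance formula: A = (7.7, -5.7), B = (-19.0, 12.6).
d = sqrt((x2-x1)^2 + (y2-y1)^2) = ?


dx = -19.0 - 7.7 = -26.7
dy = 12.6 + 5.7 = 18.3
d = sqrt(712.89 + 334.89) = sqrt(1047.78) = 32.3694

32.3694


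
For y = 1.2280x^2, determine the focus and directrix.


a = 1.2280
1/(4a) = 0.2036
Focus = (0, 0.2036)
Directrix: y = -0.2036

Focus = (0, 0.2036), Directrix: y = -0.2036


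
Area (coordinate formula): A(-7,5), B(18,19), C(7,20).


-7*(19-20) = 7
18*(20-5) = 270
7*(5-19) = -98
sum = 179
Area = |179|/2 = 89.5000

89.5000 sq units


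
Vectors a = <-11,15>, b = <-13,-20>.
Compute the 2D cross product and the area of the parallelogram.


cross = -11*(-20) - 15*(-13) = 220 + 195 = 415
Parallelogram area = |415| = 415

cross = 415, parallelogram area = 415


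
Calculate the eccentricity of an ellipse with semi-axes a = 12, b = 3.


c = sqrt(144-9) = sqrt(135) = 11.6190
e = c/a = sqrt(135)/12 = 0.9682

e = 0.9682


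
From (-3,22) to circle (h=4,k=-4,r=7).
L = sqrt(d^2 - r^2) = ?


d = sqrt((-3-4)^2 + (22+ 4)^2) = sqrt(49+676) = 26.9258
L = sqrt(725.0000 - 49) = sqrt(676.0000) = 26.0000

26.0000


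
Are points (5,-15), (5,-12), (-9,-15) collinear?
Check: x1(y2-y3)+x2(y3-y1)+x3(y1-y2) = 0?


5*(-12+ 15) + 5*(-15+ 15) - 9*(-15+ 12)
= 15 + 0 + 27 = 42

No, not collinear (determinant = 42)


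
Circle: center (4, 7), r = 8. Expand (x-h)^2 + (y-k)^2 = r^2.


(x-4)^2 + (y-7)^2 = 8^2
D = -2h = -8, E = -2k = -14
F = h^2+k^2-r^2 = 16+49-64 = 1

x^2 + y^2 - 8x - 14y + 1 = 0


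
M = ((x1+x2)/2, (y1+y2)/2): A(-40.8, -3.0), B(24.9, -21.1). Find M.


Mx = (-40.8 + 24.9)/2 = -15.9/2 = -7.9500
My = (-3.0 - 21.1)/2 = -24.1/2 = -12.0500

(-7.9500, -12.0500)


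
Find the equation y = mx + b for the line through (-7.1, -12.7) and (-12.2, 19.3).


m = (32.0)/(-5.1) = -6.2745
b = y1 - m*x1 = -12.7 - (32.0*(-7.1))/(-5.1) = -12.7 - 44.5490 = -57.2490

y = -6.2745x - 57.2490


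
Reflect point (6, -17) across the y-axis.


Reflection rule for y-axis: (-x, y)
(6, -17) -> (-6, -17)

(-6, -17)


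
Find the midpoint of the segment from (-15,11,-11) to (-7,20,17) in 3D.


Mx = (-15- 7)/2 = -11.0000
My = (11+20)/2 = 15.5000
Mz = (-11+17)/2 = 3.0000

M = (-11.0000, 15.5000, 3.0000)


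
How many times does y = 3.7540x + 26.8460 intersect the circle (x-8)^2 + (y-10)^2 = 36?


Substitute y = 3.7540x + 26.8460: (x-8)^2 + (3.7540x+26.8460-10)^2 = 36
Expand to Ax^2 + Bx + C = 0, where b-k = 16.846
A = 1+m^2 = 15.092516
B = 2(m(b-k) - h) = 2(3.7540*16.846 - 8) = 110.479768
C = h^2 + (b-k)^2 - r^2 = 64 + 283.787716 - 36 = 311.787716
disc = B^2-4AC = 12205.7791 - 18822.6444 = -6616.8653
disc < 0

0 intersection points


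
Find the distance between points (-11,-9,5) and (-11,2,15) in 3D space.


dx=0, dy=11, dz=10
d = sqrt(0+121+100) = sqrt(221) = 14.8661

14.8661


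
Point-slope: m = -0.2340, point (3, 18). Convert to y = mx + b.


y - 18 = -0.2340(x - 3)
y = -0.2340x + 18 + 0.2340*3
y = -0.2340x + 18.7020

y = -0.2340x + 18.7020


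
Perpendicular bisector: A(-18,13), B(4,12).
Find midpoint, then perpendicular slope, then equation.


Midpoint = (-7, 12.5)
Slope of AB = dy/dx = -1/22 = -0.0455
Perp slope = -dx/dy = 22/1 = 22.0000
b = My - (perp slope)*Mx = 12.5 + (22*(-7))/(-1) = 12.5 + 154.0000 = 166.5000

y = 22.0000x + 166.5000


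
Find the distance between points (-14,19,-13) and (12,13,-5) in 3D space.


dx=26, dy=-6, dz=8
d = sqrt(676+36+64) = sqrt(776) = 27.8568

27.8568


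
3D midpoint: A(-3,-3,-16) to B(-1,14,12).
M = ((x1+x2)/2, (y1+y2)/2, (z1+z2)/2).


Mx = (-3- 1)/2 = -2.0000
My = (-3+14)/2 = 5.5000
Mz = (-16+12)/2 = -2.0000

M = (-2.0000, 5.5000, -2.0000)


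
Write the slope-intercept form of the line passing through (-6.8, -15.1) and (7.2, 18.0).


m = (33.1)/(14.0) = 2.3643
b = y1 - m*x1 = -15.1 - (33.1*(-6.8))/(14.0) = -15.1 + 16.0771 = 0.9771

y = 2.3643x + 0.9771


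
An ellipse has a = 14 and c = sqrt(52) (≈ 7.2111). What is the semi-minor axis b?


b^2 = 14^2 - (sqrt(52))^2 = 196 - 52 = 144
b = sqrt(144) = 12

b = 12


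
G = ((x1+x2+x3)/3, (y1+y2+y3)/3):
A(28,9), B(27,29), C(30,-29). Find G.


Gx = (28+27+30)/3 = 85/3 = 28.3333
Gy = (9+29- 29)/3 = 9/3 = 3.0000

G = (28.3333, 3.0000)


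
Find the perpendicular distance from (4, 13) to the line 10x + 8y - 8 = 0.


|10*4 + 8*13 - 8| = |136| = 136
sqrt(100 + 64) = sqrt(164) = 12.8062
d = 136/sqrt(164) = 10.6198

10.6198


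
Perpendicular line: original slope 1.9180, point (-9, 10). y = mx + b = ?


Perpendicular slope = -1/m1 = -1/1.9180 = -0.5214
b2 = y0 - m2*x0 = 10 - 9/1.9180 = 10 - 4.6924 = 5.3076

y = -0.5214x + 5.3076


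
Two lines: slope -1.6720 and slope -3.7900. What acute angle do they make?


m1-m2 = 2.118
1+m1*m2 = 7.33688
tan(theta) = |2.118/7.33688| = 0.288679
theta = arctan(|2.118/7.33688|) = 16.1023 degrees (acute angle)

16.1023 degrees


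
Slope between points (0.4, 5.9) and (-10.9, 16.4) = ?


dy = 16.4 - 5.9 = 10.5
dx = -10.9 - 0.4 = -11.3
m = 10.5/(-11.3) = -0.9292

m = -0.9292


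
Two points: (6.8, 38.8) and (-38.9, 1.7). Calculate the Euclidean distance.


dx = -38.9 - 6.8 = -45.7
dy = 1.7 - 38.8 = -37.1
d = sqrt(2088.49 + 1376.41) = sqrt(3464.9) = 58.8634

58.8634


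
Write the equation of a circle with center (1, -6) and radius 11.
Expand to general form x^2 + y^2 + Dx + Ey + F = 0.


(x-1)^2 + (y+ 6)^2 = 11^2
D = -2h = -2, E = -2k = 12
F = h^2+k^2-r^2 = 1+36-121 = -84

x^2 + y^2 - 2x + 12y - 84 = 0


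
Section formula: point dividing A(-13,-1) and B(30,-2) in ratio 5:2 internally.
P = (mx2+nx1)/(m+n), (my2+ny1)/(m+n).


Px = (5*30 + 2*(-13))/7 = 124/7 = 17.7143
Py = (5*(-2) + 2*(-1))/7 = -12/7 = -1.7143

P = (17.7143, -1.7143)


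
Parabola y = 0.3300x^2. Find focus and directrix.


a = 0.3300
1/(4a) = 0.7576
Focus = (0, 0.7576)
Directrix: y = -0.7576

Focus = (0, 0.7576), Directrix: y = -0.7576


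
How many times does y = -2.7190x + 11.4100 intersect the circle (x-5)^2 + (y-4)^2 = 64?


Substitute y = -2.7190x + 11.4100: (x-5)^2 + (-2.7190x+11.4100-4)^2 = 64
Expand to Ax^2 + Bx + C = 0, where b-k = 7.41
A = 1+m^2 = 8.392961
B = 2(m(b-k) - h) = 2(-2.7190*7.41 - 5) = -50.29558
C = h^2 + (b-k)^2 - r^2 = 25 + 54.9081 - 64 = 15.9081
disc = B^2-4AC = 2529.6454 - 534.0643 = 1995.5811
disc > 0

2 intersection points


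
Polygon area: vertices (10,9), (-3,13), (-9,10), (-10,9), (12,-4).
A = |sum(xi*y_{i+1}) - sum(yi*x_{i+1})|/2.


sum(xi*y_{i+1}) = 10*13 - 3*10 - 9*9 - 10*(-4) + 12*9 = 167
sum(yi*x_{i+1}) = 9*(-3) + 13*(-9) + 10*(-10) + 9*12 - 4*10 = -176
Area = |167 + 176|/2 = 343/2 = 171.5000

171.5000 sq units


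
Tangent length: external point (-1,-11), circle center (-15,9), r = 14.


d = sqrt((-1+ 15)^2 + (-11-9)^2) = sqrt(196+400) = 24.4131
L = sqrt(596.0000 - 196) = sqrt(400.0000) = 20.0000

20.0000


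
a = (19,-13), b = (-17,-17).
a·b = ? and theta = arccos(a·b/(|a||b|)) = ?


a·b = 19*(-17) - 13*(-17) = -323 + 221 = -102
|a| = sqrt(361+169) = 23.0217
|b| = sqrt(289+289) = 24.0416
cos(theta) = -102/(sqrt(530)*sqrt(578)) = -102/sqrt(306340) = -0.184289
theta = arccos(-102/sqrt(306340)) = 100.6197 degrees

a·b = -102, theta = 100.6197 deg


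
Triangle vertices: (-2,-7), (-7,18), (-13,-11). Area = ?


-2*(18+ 11) = -58
-7*(-11+ 7) = 28
-13*(-7-18) = 325
sum = 295
Area = |295|/2 = 147.5000

147.5000 sq units


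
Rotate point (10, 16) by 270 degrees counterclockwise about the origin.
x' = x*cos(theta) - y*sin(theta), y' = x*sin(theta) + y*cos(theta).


cos(270) = 0, sin(270) = -1
x' = 10*0 - 16*(-1) = 16
y' = 10*(-1) + 16*0 = -10

(16, -10)


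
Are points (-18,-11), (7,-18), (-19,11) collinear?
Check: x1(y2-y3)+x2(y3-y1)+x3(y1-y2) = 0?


-18*(-18-11) + 7*(11+ 11) - 19*(-11+ 18)
= 522 + 154 - 133 = 543

No, not collinear (determinant = 543)


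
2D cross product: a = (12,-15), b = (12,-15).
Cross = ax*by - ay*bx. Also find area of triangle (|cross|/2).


cross = 12*(-15) + 15*12 = -180 + 180 = 0
Triangle area = |0|/2 = 0/2 = 0

cross = 0, triangle area = 0


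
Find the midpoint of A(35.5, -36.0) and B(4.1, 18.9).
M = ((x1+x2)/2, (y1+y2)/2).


Mx = (35.5 + 4.1)/2 = 39.6/2 = 19.8000
My = (-36.0 + 18.9)/2 = -17.1/2 = -8.5500

(19.8000, -8.5500)


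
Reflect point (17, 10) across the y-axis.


Reflection rule for y-axis: (-x, y)
(17, 10) -> (-17, 10)

(-17, 10)


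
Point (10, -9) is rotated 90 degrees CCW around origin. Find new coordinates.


cos(90) = 0, sin(90) = 1
x' = 10*0 + 9*1 = 9
y' = 10*1 - 9*0 = 10

(9, 10)


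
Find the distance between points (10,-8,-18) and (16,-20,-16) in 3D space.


dx=6, dy=-12, dz=2
d = sqrt(36+144+4) = sqrt(184) = 13.5647

13.5647


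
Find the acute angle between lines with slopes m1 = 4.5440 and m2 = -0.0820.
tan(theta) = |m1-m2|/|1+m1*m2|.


m1-m2 = 4.626
1+m1*m2 = 0.627392
tan(theta) = |4.626/0.627392| = 7.373381
theta = arctan(|4.626/0.627392|) = 82.2765 degrees (acute angle)

82.2765 degrees


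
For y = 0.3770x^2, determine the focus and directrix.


a = 0.3770
1/(4a) = 0.6631
Focus = (0, 0.6631)
Directrix: y = -0.6631

Focus = (0, 0.6631), Directrix: y = -0.6631


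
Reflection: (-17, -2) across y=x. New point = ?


Reflection rule for y=x: (y, x)
(-17, -2) -> (-2, -17)

(-2, -17)


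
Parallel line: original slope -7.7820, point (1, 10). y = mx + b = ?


Parallel lines have equal slopes.
m2 = -7.7820
b2 = 10 + 7.7820*1 = 17.7820

y = -7.7820x + 17.7820


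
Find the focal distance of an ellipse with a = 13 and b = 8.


c^2 = 13^2 - 8^2 = 169 - 64 = 105
c = sqrt(105) = 10.2470

c = 10.2470


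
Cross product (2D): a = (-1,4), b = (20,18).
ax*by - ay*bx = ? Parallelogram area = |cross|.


cross = -1*18 - 4*20 = -18 - 80 = -98
Parallelogram area = |-98| = 98

cross = -98, parallelogram area = 98


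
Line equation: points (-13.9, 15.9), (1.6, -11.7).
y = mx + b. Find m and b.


m = (-27.6)/(15.5) = -1.7806
b = y1 - m*x1 = 15.9 - (-27.6*(-13.9))/(15.5) = 15.9 - 24.7510 = -8.8510

y = -1.7806x - 8.8510


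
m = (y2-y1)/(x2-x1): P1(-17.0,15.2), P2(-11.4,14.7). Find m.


dy = 14.7 - 15.2 = -0.5
dx = -11.4 + 17.0 = 5.6
m = -0.5/5.6 = -0.0893

m = -0.0893


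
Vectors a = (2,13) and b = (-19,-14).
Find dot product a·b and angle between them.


a·b = 2*(-19) + 13*(-14) = -38 - 182 = -220
|a| = sqrt(4+169) = 13.1529
|b| = sqrt(361+196) = 23.6008
cos(theta) = -220/(sqrt(173)*sqrt(557)) = -220/sqrt(96361) = -0.708716
theta = arccos(-220/sqrt(96361)) = 135.1305 degrees

a·b = -220, theta = 135.1305 deg


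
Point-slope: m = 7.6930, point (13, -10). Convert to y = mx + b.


y + 10 = 7.6930(x - 13)
y = 7.6930x - 10 - 7.6930*13
y = 7.6930x - 110.0090

y = 7.6930x - 110.0090


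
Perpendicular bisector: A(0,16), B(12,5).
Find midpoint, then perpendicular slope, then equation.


Midpoint = (6, 10.5)
Slope of AB = dy/dx = -11/12 = -0.9167
Perp slope = -dx/dy = 12/11 = 1.0909
b = My - (perp slope)*Mx = 10.5 + (12*6)/(-11) = 10.5 - 6.5455 = 3.9545

y = 1.0909x + 3.9545


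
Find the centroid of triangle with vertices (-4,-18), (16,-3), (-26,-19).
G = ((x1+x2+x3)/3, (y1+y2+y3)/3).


Gx = (-4+16- 26)/3 = -14/3 = -4.6667
Gy = (-18- 3- 19)/3 = -40/3 = -13.3333

G = (-4.6667, -13.3333)


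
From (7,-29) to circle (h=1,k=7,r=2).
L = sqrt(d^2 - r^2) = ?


d = sqrt((7-1)^2 + (-29-7)^2) = sqrt(36+1296) = 36.4966
L = sqrt(1332.0000 - 4) = sqrt(1328.0000) = 36.4417

36.4417


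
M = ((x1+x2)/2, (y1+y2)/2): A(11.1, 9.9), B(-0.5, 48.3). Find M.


Mx = (11.1 - 0.5)/2 = 10.6/2 = 5.3000
My = (9.9 + 48.3)/2 = 58.2/2 = 29.1000

(5.3000, 29.1000)


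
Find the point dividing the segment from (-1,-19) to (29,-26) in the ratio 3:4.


Px = (3*29 + 4*(-1))/7 = 83/7 = 11.8571
Py = (3*(-26) + 4*(-19))/7 = -154/7 = -22.0000

P = (11.8571, -22.0000)


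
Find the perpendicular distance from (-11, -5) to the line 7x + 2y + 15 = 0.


|7*(-11) + 2*(-5) + 15| = |-72| = 72
sqrt(49 + 4) = sqrt(53) = 7.2801
d = 72/sqrt(53) = 9.8900

9.8900


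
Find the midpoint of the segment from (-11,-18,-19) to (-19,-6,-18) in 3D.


Mx = (-11- 19)/2 = -15.0000
My = (-18- 6)/2 = -12.0000
Mz = (-19- 18)/2 = -18.5000

M = (-15.0000, -12.0000, -18.5000)


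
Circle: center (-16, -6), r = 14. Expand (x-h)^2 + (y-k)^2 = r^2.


(x+ 16)^2 + (y+ 6)^2 = 14^2
D = -2h = 32, E = -2k = 12
F = h^2+k^2-r^2 = 256+36-196 = 96

x^2 + y^2 + 32x + 12y + 96 = 0


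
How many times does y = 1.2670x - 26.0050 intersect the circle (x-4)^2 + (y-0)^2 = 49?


Substitute y = 1.2670x - 26.0050: (x-4)^2 + (1.2670x- 26.0050-0)^2 = 49
Expand to Ax^2 + Bx + C = 0, where b-k = -26.005
A = 1+m^2 = 2.605289
B = 2(m(b-k) - h) = 2(1.2670*(-26.005) - 4) = -73.89667
C = h^2 + (b-k)^2 - r^2 = 16 + 676.260025 - 49 = 643.260025
disc = B^2-4AC = 5460.7178 - 6703.5131 = -1242.7953
disc < 0

0 intersection points


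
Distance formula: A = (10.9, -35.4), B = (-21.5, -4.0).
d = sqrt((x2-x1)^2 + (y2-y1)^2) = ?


dx = -21.5 - 10.9 = -32.4
dy = -4.0 + 35.4 = 31.4
d = sqrt(1049.76 + 985.96) = sqrt(2035.72) = 45.1190

45.1190


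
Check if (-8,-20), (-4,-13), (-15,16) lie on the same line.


-8*(-13-16) - 4*(16+ 20) - 15*(-20+ 13)
= 232 - 144 + 105 = 193

No, not collinear (determinant = 193)


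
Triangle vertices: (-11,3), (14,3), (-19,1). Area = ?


-11*(3-1) = -22
14*(1-3) = -28
-19*(3-3) = 0
sum = -50
Area = |-50|/2 = 25.0000

25.0000 sq units


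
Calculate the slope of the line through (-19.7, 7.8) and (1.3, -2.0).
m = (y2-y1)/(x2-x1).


dy = -2.0 - 7.8 = -9.8
dx = 1.3 + 19.7 = 21.0
m = -9.8/21.0 = -0.4667

m = -0.4667


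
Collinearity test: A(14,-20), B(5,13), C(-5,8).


14*(13-8) + 5*(8+ 20) - 5*(-20-13)
= 70 + 140 + 165 = 375

No, not collinear (determinant = 375)


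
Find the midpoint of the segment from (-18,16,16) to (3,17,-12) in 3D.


Mx = (-18+3)/2 = -7.5000
My = (16+17)/2 = 16.5000
Mz = (16- 12)/2 = 2.0000

M = (-7.5000, 16.5000, 2.0000)


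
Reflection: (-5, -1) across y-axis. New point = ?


Reflection rule for y-axis: (-x, y)
(-5, -1) -> (5, -1)

(5, -1)


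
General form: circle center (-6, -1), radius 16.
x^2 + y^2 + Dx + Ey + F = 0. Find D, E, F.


(x+ 6)^2 + (y+ 1)^2 = 16^2
D = -2h = 12, E = -2k = 2
F = h^2+k^2-r^2 = 36+1-256 = -219

D = 12, E = 2, F = -219


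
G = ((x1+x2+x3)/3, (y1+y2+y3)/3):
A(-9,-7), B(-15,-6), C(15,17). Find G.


Gx = (-9- 15+15)/3 = -9/3 = -3.0000
Gy = (-7- 6+17)/3 = 4/3 = 1.3333

G = (-3.0000, 1.3333)


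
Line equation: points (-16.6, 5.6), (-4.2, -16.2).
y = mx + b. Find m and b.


m = (-21.8)/(12.4) = -1.7581
b = y1 - m*x1 = 5.6 - (-21.8*(-16.6))/(12.4) = 5.6 - 29.1839 = -23.5839

y = -1.7581x - 23.5839


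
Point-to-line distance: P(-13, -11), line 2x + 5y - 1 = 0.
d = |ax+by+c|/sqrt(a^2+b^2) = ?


|2*(-13) + 5*(-11) - 1| = |-82| = 82
sqrt(4 + 25) = sqrt(29) = 5.3852
d = 82/sqrt(29) = 15.2270

15.2270


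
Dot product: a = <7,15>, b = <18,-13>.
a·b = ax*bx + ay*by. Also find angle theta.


a·b = 7*18 + 15*(-13) = 126 - 195 = -69
|a| = sqrt(49+225) = 16.5529
|b| = sqrt(324+169) = 22.2036
cos(theta) = -69/(sqrt(274)*sqrt(493)) = -69/sqrt(135082) = -0.187737
theta = arccos(-69/sqrt(135082)) = 100.8208 degrees

a·b = -69, theta = 100.8208 deg


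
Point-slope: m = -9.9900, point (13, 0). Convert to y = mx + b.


y - 0 = -9.9900(x - 13)
y = -9.9900x + 0 + 9.9900*13
y = -9.9900x + 129.8700

y = -9.9900x + 129.8700


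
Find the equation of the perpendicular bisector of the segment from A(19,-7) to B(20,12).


Midpoint = (19.5, 2.5)
Slope of AB = dy/dx = 19/1 = 19.0000
Perp slope = -dx/dy = -1/19 = -0.0526
b = My - (perp slope)*Mx = 2.5 + (1*19.5)/19 = 2.5 + 1.0263 = 3.5263

y = -0.0526x + 3.5263


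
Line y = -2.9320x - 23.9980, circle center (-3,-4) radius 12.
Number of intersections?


Substitute y = -2.9320x - 23.9980: (x+ 3)^2 + (-2.9320x- 23.9980+ 4)^2 = 144
Expand to Ax^2 + Bx + C = 0, where b-k = -19.998
A = 1+m^2 = 9.596624
B = 2(m(b-k) - h) = 2(-2.9320*(-19.998) + 3) = 123.268272
C = h^2 + (b-k)^2 - r^2 = 9 + 399.920004 - 144 = 264.920004
disc = B^2-4AC = 15195.0669 - 10169.3507 = 5025.7162
disc > 0

2 intersection points


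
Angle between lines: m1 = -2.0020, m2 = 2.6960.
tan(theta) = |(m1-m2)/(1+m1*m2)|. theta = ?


m1-m2 = -4.698
1+m1*m2 = -4.397392
tan(theta) = |-4.698/(-4.397392)| = 1.068361
theta = arctan(|-4.698/(-4.397392)|) = 46.8930 degrees (acute angle)

46.8930 degrees


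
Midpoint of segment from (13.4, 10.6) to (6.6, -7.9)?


Mx = (13.4 + 6.6)/2 = 20.0/2 = 10.0000
My = (10.6 - 7.9)/2 = 2.7/2 = 1.3500

(10.0000, 1.3500)


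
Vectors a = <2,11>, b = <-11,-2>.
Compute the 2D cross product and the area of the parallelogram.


cross = 2*(-2) - 11*(-11) = -4 + 121 = 117
Parallelogram area = |117| = 117

cross = 117, parallelogram area = 117


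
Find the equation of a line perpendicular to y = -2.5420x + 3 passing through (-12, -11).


Perpendicular slope = -1/m1 = -1/(-2.5420) = 0.3934
b2 = y0 - m2*x0 = -11 - 12/(-2.5420) = -11 + 4.7207 = -6.2793

y = 0.3934x - 6.2793


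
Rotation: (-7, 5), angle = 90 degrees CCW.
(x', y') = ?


cos(90) = 0, sin(90) = 1
x' = -7*0 - 5*1 = -5
y' = -7*1 + 5*0 = -7

(-5, -7)


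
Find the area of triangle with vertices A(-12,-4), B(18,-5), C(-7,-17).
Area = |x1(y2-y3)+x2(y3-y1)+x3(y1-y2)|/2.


-12*(-5+ 17) = -144
18*(-17+ 4) = -234
-7*(-4+ 5) = -7
sum = -385
Area = |-385|/2 = 192.5000

192.5000 sq units
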